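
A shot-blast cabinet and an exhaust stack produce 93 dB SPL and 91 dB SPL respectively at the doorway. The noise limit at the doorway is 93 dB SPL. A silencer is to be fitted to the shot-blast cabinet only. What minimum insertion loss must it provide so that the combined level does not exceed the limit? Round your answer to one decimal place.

4.3 dB

Fixed contribution from the other source: Σ 10^(L/10) = 10^(91/10) = 1.259e+09 (91.00 dB SPL).
To meet 93 dB SPL overall, the treated shot-blast cabinet may contribute at most 10^(93/10) − 1.259e+09 = 7.363e+08, i.e. 88.67 dB SPL.
Required insertion loss = 93 − 88.67 = 4.33 dB.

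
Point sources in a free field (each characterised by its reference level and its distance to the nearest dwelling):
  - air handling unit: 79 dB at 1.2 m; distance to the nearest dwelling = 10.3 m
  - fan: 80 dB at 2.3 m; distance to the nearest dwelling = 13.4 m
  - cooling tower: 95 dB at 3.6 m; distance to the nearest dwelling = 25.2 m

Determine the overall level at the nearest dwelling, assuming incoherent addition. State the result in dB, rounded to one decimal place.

78.4 dB

Propagate each source to the receiver with L = L_ref − 20·log₁₀(r/r_ref), then add intensities.
air handling unit: 79 − 20·log₁₀(10.3/1.2) = 79 − 18.67 = 60.33 dB.
fan: 80 − 20·log₁₀(13.4/2.3) = 80 − 15.31 = 64.69 dB.
cooling tower: 95 − 20·log₁₀(25.2/3.6) = 95 − 16.90 = 78.10 dB.
Σ 10^(L/10) = 6.856e+07 → L_total = 10·log₁₀(6.856e+07) = 78.36 dB.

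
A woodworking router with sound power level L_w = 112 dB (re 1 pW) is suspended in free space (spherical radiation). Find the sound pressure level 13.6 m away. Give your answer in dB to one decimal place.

Free-field spherical radiation: L_p = L_w − 10·log₁₀(4π·r²), r = 13.6 m.
4π·r² = 2324 m², 10·log₁₀ of that is 33.663 dB.
L_p = 112 − 33.663 = 78.34 dB.

78.3 dB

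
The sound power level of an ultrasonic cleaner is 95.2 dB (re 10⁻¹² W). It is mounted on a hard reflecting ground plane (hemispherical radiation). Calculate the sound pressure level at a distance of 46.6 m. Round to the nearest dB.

54 dB

Free-field hemispherical radiation: L_p = L_w − 10·log₁₀(2π·r²), r = 46.6 m.
2π·r² = 1.364e+04 m², 10·log₁₀ of that is 41.350 dB.
L_p = 95.2 − 41.350 = 53.85 dB.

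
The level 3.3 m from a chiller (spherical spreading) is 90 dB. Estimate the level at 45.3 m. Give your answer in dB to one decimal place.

Point-source attenuation: ΔL = 20·log₁₀(r₂/r₁) = 20·log₁₀(45.3/3.3) = 22.752 dB.
L₂ = 90 − 20·log₁₀(45.3/3.3) = 90 − 22.752 = 67.25 dB.

67.2 dB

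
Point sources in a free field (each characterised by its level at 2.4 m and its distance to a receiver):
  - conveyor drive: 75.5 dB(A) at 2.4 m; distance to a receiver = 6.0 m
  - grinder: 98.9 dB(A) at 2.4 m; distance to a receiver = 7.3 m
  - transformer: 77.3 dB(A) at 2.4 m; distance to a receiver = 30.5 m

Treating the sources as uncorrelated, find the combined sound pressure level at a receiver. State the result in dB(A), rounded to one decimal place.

Propagate each source to the receiver with L = L_ref − 20·log₁₀(r/r_ref), then add intensities.
conveyor drive: 75.5 − 20·log₁₀(6.0/2.4) = 75.5 − 7.96 = 67.54 dB(A).
grinder: 98.9 − 20·log₁₀(7.3/2.4) = 98.9 − 9.66 = 89.24 dB(A).
transformer: 77.3 − 20·log₁₀(30.5/2.4) = 77.3 − 22.08 = 55.22 dB(A).
Σ 10^(L/10) = 8.450e+08 → L_total = 10·log₁₀(8.450e+08) = 89.27 dB(A).

89.3 dB(A)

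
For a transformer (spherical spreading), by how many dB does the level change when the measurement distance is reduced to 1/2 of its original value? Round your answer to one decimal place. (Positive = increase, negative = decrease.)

Point-source spreading: ΔL = −20·log₁₀(r₂/r₁).
ΔL = −20·log₁₀(0.5) = +6.02 dB.

+6.0 dB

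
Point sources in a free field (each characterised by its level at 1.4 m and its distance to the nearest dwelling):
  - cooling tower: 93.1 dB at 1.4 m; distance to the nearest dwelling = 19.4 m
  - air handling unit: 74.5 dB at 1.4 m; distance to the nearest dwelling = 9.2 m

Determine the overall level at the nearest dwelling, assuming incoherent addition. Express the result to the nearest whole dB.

71 dB

First find each source's level at the receiver (point-source: −20·log₁₀(r/r_ref)), then combine on an intensity basis.
cooling tower: 93.1 − 20·log₁₀(19.4/1.4) = 93.1 − 22.83 = 70.27 dB.
air handling unit: 74.5 − 20·log₁₀(9.2/1.4) = 74.5 − 16.35 = 58.15 dB.
Σ 10^(L/10) = 1.129e+07 → L_total = 10·log₁₀(1.129e+07) = 70.53 dB.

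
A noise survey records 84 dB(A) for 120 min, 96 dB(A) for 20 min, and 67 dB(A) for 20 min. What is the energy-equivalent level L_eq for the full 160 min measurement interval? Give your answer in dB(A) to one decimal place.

88.4 dB(A)

L_eq = 10·log₁₀[(1/T)·Σ tᵢ·10^(Lᵢ/10)] with T = 160 min.
Σ tᵢ·10^(Lᵢ/10) = 120·10^(84/10) + 20·10^(96/10) + 20·10^(67/10) = 1.099e+11.
L_eq = 10·log₁₀(1.099e+11/160) = 88.37 dB(A).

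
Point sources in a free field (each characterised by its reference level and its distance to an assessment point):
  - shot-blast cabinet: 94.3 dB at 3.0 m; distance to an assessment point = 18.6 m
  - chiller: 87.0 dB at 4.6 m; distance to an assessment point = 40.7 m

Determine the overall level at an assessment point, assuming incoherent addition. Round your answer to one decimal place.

Propagate each source to the receiver with L = L_ref − 20·log₁₀(r/r_ref), then add intensities.
shot-blast cabinet: 94.3 − 20·log₁₀(18.6/3.0) = 94.3 − 15.85 = 78.45 dB.
chiller: 87.0 − 20·log₁₀(40.7/4.6) = 87.0 − 18.94 = 68.06 dB.
Σ 10^(L/10) = 7.642e+07 → L_total = 10·log₁₀(7.642e+07) = 78.83 dB.

78.8 dB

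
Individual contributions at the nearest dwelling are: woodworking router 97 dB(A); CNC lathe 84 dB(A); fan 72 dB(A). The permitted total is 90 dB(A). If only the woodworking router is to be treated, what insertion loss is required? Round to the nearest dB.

8 dB

The untreated sources together contribute 10^(84/10) + 10^(72/10) = 2.670e+08, i.e. 84.27 dB(A).
The limit corresponds to 10^(90/10) = 1.000e+09; subtracting the fixed part leaves 7.330e+08 for the woodworking router, i.e. 88.65 dB(A).
So the woodworking router must be reduced from 97 to 88.65 dB(A): IL = 8.35 dB.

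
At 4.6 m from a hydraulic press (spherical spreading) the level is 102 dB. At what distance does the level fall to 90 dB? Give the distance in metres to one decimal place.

The 12.0 dB drop corresponds to a distance ratio of 10^(12.0/20) for a point source.
r₂ = 4.6·10^((102−90)/20) = 4.6·10^(12.0/20) = 18.31 m.

18.3 m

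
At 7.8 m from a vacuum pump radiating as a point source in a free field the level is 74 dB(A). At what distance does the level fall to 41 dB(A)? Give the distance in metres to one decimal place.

For a point source L₁ − L₂ = 20·log₁₀(r₂/r₁), so r₂ = r₁·10^((L₁−L₂)/20).
r₂ = 7.8·10^((74−41)/20) = 7.8·10^(33.0/20) = 348.41 m.

348.4 m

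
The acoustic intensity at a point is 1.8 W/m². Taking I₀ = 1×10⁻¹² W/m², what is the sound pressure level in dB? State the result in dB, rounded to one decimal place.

122.6 dB

L = 10·log₁₀(I/I₀) = 10·log₁₀(1.8/10⁻¹²) = 10·log₁₀(1.8×10^12).
L = 10·(0.2553 + 12) = 122.55 dB.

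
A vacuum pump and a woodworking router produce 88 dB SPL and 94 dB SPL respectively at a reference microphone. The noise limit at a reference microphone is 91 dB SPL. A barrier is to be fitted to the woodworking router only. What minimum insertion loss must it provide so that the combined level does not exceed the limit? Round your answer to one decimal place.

Fixed contribution from the other source: Σ 10^(L/10) = 10^(88/10) = 6.310e+08 (88.00 dB SPL).
To meet 91 dB SPL overall, the treated woodworking router may contribute at most 10^(91/10) − 6.310e+08 = 6.280e+08, i.e. 87.98 dB SPL.
Required insertion loss = 94 − 87.98 = 6.02 dB.

6.0 dB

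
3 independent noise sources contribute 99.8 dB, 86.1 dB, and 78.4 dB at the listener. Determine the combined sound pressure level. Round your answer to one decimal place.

For uncorrelated sources the intensities add, so convert each level to linear form, sum, and take 10·log₁₀ of the total.
Σ 10^(L/10) = 10^(99.8/10) + 10^(86.1/10) + 10^(78.4/10) = 1.003e+10.
L_total = 10·log₁₀(1.003e+10) = 100.01 dB.

100.0 dB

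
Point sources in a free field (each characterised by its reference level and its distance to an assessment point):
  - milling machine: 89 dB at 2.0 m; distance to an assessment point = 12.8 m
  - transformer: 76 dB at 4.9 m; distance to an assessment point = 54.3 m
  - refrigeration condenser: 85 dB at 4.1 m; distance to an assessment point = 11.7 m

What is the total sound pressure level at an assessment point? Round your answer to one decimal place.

First find each source's level at the receiver (point-source: −20·log₁₀(r/r_ref)), then combine on an intensity basis.
milling machine: 89 − 20·log₁₀(12.8/2.0) = 89 − 16.12 = 72.88 dB.
transformer: 76 − 20·log₁₀(54.3/4.9) = 76 − 20.89 = 55.11 dB.
refrigeration condenser: 85 − 20·log₁₀(11.7/4.1) = 85 − 9.11 = 75.89 dB.
Σ 10^(L/10) = 5.855e+07 → L_total = 10·log₁₀(5.855e+07) = 77.68 dB.

77.7 dB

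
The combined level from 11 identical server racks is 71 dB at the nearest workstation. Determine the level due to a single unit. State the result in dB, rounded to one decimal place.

60.6 dB

11 equal contributions raise the level by 10·log₁₀ 11 = 10.414 dB, so each unit alone gives 71 − 10.414.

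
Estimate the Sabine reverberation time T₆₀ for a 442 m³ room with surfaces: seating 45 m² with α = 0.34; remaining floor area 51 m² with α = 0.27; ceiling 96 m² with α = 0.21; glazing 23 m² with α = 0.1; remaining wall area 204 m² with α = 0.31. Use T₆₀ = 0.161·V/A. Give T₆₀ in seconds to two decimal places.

0.62 s

A = Σ Sᵢαᵢ = 45·0.34 + 51·0.27 + 96·0.21 + 23·0.1 + 204·0.31 = 114.77 m².
T₆₀ = 0.161·V/A = 0.161·442/114.77 = 0.620 s.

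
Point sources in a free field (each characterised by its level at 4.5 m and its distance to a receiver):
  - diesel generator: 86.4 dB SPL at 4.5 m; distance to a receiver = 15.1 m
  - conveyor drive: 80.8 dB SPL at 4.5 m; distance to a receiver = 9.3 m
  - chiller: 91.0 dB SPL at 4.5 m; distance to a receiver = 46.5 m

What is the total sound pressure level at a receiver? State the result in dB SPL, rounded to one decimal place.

First find each source's level at the receiver (point-source: −20·log₁₀(r/r_ref)), then combine on an intensity basis.
diesel generator: 86.4 − 20·log₁₀(15.1/4.5) = 86.4 − 10.52 = 75.88 dB SPL.
conveyor drive: 80.8 − 20·log₁₀(9.3/4.5) = 80.8 − 6.31 = 74.49 dB SPL.
chiller: 91.0 − 20·log₁₀(46.5/4.5) = 91.0 − 20.28 = 70.72 dB SPL.
Σ 10^(L/10) = 7.871e+07 → L_total = 10·log₁₀(7.871e+07) = 78.96 dB SPL.

79.0 dB SPL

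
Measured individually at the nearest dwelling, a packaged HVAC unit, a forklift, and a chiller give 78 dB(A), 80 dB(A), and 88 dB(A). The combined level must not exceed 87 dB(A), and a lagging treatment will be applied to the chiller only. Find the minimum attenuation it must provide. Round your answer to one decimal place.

2.7 dB

Everything except the chiller sums to 10^(78/10) + 10^(80/10) = 1.631e+08 in linear terms, 82.12 dB(A).
To meet 87 dB(A) overall, the treated chiller may contribute at most 10^(87/10) − 1.631e+08 = 3.381e+08, i.e. 85.29 dB(A).
Required insertion loss = 88 − 85.29 = 2.71 dB.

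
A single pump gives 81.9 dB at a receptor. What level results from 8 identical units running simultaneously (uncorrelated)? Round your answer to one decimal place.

90.9 dB

N identical incoherent sources raise the level by 10·log₁₀ N.
L_total = 81.9 + 10·log₁₀(8) = 81.9 + 9.031 = 90.93 dB.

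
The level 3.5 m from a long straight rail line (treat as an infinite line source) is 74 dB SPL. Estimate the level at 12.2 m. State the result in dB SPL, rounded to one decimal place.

68.6 dB SPL

Cylindrical spreading from a line source gives a 10·log₁₀(r₂/r₁) drop.
L₂ = 74 − 10·log₁₀(12.2/3.5) = 74 − 5.423 = 68.58 dB SPL.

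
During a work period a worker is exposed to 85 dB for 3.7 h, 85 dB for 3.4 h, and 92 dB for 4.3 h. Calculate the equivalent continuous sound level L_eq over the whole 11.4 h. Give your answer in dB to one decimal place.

L_eq = 10·log₁₀[(1/T)·Σ tᵢ·10^(Lᵢ/10)] with T = 11.4 h.
Σ tᵢ·10^(Lᵢ/10) = 3.7·10^(85/10) + 3.4·10^(85/10) + 4.3·10^(92/10) = 9.060e+09.
L_eq = 10·log₁₀(9.060e+09/11.4) = 89.00 dB.

89.0 dB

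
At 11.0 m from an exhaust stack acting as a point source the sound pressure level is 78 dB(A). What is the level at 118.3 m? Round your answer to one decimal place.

Point-source attenuation: ΔL = 20·log₁₀(r₂/r₁) = 20·log₁₀(118.3/11.0) = 20.632 dB.
L₂ = 78 − 20·log₁₀(118.3/11.0) = 78 − 20.632 = 57.37 dB(A).

57.4 dB(A)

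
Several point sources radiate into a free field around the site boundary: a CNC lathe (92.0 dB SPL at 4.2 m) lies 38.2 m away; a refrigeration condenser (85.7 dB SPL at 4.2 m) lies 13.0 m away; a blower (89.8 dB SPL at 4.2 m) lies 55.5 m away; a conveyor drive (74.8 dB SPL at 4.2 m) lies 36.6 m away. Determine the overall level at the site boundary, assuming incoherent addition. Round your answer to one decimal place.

Propagate each source to the receiver with L = L_ref − 20·log₁₀(r/r_ref), then add intensities.
CNC lathe: 92.0 − 20·log₁₀(38.2/4.2) = 92.0 − 19.18 = 72.82 dB SPL.
refrigeration condenser: 85.7 − 20·log₁₀(13.0/4.2) = 85.7 − 9.81 = 75.89 dB SPL.
blower: 89.8 − 20·log₁₀(55.5/4.2) = 89.8 − 22.42 = 67.38 dB SPL.
conveyor drive: 74.8 − 20·log₁₀(36.6/4.2) = 74.8 − 18.80 = 56.00 dB SPL.
Σ 10^(L/10) = 6.381e+07 → L_total = 10·log₁₀(6.381e+07) = 78.05 dB SPL.

78.0 dB SPL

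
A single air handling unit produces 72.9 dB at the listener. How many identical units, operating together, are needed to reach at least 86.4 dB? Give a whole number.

23

The shortfall is 86.4 − 72.9 = 13.5 dB, and N units add 10·log₁₀ N, so need 10·log₁₀ N ≥ 13.5.
N ≥ 10^(13.5/10) = 22.387, so N = 23.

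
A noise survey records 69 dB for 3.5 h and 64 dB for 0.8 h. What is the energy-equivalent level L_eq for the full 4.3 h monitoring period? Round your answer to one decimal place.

L_eq = 10·log₁₀[(1/T)·Σ tᵢ·10^(Lᵢ/10)] with T = 4.3 h.
Σ tᵢ·10^(Lᵢ/10) = 3.5·10^(69/10) + 0.8·10^(64/10) = 2.981e+07.
L_eq = 10·log₁₀(2.981e+07/4.3) = 68.41 dB.

68.4 dB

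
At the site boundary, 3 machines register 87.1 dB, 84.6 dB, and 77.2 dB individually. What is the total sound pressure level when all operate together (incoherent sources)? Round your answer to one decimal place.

For uncorrelated sources the intensities add, so convert each level to linear form, sum, and take 10·log₁₀ of the total.
Σ 10^(L/10) = 10^(87.1/10) + 10^(84.6/10) + 10^(77.2/10) = 8.537e+08.
L_total = 10·log₁₀(8.537e+08) = 89.31 dB.

89.3 dB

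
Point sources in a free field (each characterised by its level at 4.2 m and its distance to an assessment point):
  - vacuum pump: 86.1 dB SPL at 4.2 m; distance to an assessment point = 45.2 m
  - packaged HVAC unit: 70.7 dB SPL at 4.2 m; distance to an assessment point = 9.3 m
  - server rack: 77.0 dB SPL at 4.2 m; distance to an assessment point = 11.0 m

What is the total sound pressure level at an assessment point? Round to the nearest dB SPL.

First find each source's level at the receiver (point-source: −20·log₁₀(r/r_ref)), then combine on an intensity basis.
vacuum pump: 86.1 − 20·log₁₀(45.2/4.2) = 86.1 − 20.64 = 65.46 dB SPL.
packaged HVAC unit: 70.7 − 20·log₁₀(9.3/4.2) = 70.7 − 6.90 = 63.80 dB SPL.
server rack: 77.0 − 20·log₁₀(11.0/4.2) = 77.0 − 8.36 = 68.64 dB SPL.
Σ 10^(L/10) = 1.322e+07 → L_total = 10·log₁₀(1.322e+07) = 71.21 dB SPL.

71 dB SPL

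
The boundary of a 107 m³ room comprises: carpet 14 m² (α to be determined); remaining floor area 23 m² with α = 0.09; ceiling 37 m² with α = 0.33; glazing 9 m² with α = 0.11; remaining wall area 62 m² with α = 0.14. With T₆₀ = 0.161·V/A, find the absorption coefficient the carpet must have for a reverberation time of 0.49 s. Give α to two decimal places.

A = 0.161·V/T₆₀ = 0.161·107/0.49 = 35.16 m² sabins.
Absorption from the other surfaces = 23·0.09 + 37·0.33 + 9·0.11 + 62·0.14 = 23.95 m², so the carpet must supply 11.21 m² over 14 m².
α = 11.21/14 = 0.801.

0.80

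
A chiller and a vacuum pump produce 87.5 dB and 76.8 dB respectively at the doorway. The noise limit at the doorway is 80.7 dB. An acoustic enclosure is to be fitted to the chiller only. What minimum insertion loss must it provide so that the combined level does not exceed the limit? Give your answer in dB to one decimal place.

9.1 dB

The untreated sources together contribute 10^(76.8/10) = 4.786e+07, i.e. 76.80 dB.
The limit corresponds to 10^(80.7/10) = 1.175e+08; subtracting the fixed part leaves 6.963e+07 for the chiller, i.e. 78.43 dB.
So the chiller must be reduced from 87.5 to 78.43 dB: IL = 9.07 dB.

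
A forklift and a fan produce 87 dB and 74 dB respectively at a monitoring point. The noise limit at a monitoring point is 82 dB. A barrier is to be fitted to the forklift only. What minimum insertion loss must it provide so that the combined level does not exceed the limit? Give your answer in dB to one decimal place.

The untreated sources together contribute 10^(74/10) = 2.512e+07, i.e. 74.00 dB.
The limit corresponds to 10^(82/10) = 1.585e+08; subtracting the fixed part leaves 1.334e+08 for the forklift, i.e. 81.25 dB.
Required insertion loss = 87 − 81.25 = 5.75 dB.

5.7 dB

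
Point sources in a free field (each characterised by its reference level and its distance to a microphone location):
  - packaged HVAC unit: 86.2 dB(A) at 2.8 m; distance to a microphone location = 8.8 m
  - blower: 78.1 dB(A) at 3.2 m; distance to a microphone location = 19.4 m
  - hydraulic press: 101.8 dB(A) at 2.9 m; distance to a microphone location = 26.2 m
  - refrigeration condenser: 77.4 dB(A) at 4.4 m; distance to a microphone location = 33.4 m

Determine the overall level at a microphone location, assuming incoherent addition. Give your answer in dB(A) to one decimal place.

Apply inverse-square spreading to bring every level to the receiver, then sum 10^(L/10).
packaged HVAC unit: 86.2 − 20·log₁₀(8.8/2.8) = 86.2 − 9.95 = 76.25 dB(A).
blower: 78.1 − 20·log₁₀(19.4/3.2) = 78.1 − 15.65 = 62.45 dB(A).
hydraulic press: 101.8 − 20·log₁₀(26.2/2.9) = 101.8 − 19.12 = 82.68 dB(A).
refrigeration condenser: 77.4 − 20·log₁₀(33.4/4.4) = 77.4 − 17.61 = 59.79 dB(A).
Σ 10^(L/10) = 2.303e+08 → L_total = 10·log₁₀(2.303e+08) = 83.62 dB(A).

83.6 dB(A)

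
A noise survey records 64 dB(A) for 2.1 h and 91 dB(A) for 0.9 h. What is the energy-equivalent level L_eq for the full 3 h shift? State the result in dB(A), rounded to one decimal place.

The energy average is taken in the linear domain: L_eq = 10·log₁₀[(Σ tᵢ·10^(Lᵢ/10))/T], T = 3 h.
Σ tᵢ·10^(Lᵢ/10) = 2.1·10^(64/10) + 0.9·10^(91/10) = 1.138e+09.
L_eq = 10·log₁₀(1.138e+09/3) = 85.79 dB(A).

85.8 dB(A)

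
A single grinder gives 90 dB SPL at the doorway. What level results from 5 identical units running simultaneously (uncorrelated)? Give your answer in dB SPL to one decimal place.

97.0 dB SPL

L_total = L₁ + 10·log₁₀ N for N identical incoherent sources.
L_total = 90 + 10·log₁₀(5) = 90 + 6.990 = 96.99 dB SPL.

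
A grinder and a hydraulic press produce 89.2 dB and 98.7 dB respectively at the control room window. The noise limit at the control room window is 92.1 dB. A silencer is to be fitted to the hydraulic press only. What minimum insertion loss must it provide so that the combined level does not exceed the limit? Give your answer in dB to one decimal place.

Everything except the hydraulic press sums to 10^(89.2/10) = 8.318e+08 in linear terms, 89.20 dB.
To meet 92.1 dB overall, the treated hydraulic press may contribute at most 10^(92.1/10) − 8.318e+08 = 7.900e+08, i.e. 88.98 dB.
Required insertion loss = 98.7 − 88.98 = 9.72 dB.

9.7 dB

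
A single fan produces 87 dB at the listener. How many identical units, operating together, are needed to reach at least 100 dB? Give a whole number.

20

The shortfall is 100 − 87 = 13.0 dB, and N units add 10·log₁₀ N, so need 10·log₁₀ N ≥ 13.0.
N ≥ 10^(13.0/10) = 19.953, so N = 20.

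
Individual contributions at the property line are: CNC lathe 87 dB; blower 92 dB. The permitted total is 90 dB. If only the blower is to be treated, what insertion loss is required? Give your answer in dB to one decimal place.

The untreated sources together contribute 10^(87/10) = 5.012e+08, i.e. 87.00 dB.
To meet 90 dB overall, the treated blower may contribute at most 10^(90/10) − 5.012e+08 = 4.988e+08, i.e. 86.98 dB.
So the blower must be reduced from 92 to 86.98 dB: IL = 5.02 dB.

5.0 dB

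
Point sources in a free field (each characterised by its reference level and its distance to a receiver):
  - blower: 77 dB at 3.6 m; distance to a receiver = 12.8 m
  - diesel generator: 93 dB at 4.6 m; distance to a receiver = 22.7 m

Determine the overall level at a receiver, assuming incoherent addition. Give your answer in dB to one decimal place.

First find each source's level at the receiver (point-source: −20·log₁₀(r/r_ref)), then combine on an intensity basis.
blower: 77 − 20·log₁₀(12.8/3.6) = 77 − 11.02 = 65.98 dB.
diesel generator: 93 − 20·log₁₀(22.7/4.6) = 93 − 13.87 = 79.13 dB.
Σ 10^(L/10) = 8.590e+07 → L_total = 10·log₁₀(8.590e+07) = 79.34 dB.

79.3 dB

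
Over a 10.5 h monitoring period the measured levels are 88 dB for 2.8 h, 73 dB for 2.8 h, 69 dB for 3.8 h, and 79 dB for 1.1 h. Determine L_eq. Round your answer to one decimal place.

L_eq = 10·log₁₀[(1/T)·Σ tᵢ·10^(Lᵢ/10)] with T = 10.5 h.
Σ tᵢ·10^(Lᵢ/10) = 2.8·10^(88/10) + 2.8·10^(73/10) + 3.8·10^(69/10) + 1.1·10^(79/10) = 1.940e+09.
L_eq = 10·log₁₀(1.940e+09/10.5) = 82.67 dB.

82.7 dB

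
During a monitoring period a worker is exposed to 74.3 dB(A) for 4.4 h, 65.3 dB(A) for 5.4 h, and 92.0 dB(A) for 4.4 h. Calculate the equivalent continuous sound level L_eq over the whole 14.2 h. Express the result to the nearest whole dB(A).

Weight each interval's intensity by its duration and average over T = 14.2 h:
Σ tᵢ·10^(Lᵢ/10) = 4.4·10^(74.3/10) + 5.4·10^(65.3/10) + 4.4·10^(92.0/10) = 7.110e+09.
L_eq = 10·log₁₀(7.110e+09/14.2) = 87.00 dB(A).

87 dB(A)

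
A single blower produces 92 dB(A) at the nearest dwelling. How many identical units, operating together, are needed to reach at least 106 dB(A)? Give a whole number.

Need L₁ + 10·log₁₀ N ≥ 106, i.e. log₁₀ N ≥ 1.40.
N ≥ 10^(14.0/10) = 25.119, so N = 26.

26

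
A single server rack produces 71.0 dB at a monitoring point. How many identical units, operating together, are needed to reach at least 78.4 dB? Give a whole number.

6

Need L₁ + 10·log₁₀ N ≥ 78.4, i.e. log₁₀ N ≥ 0.74.
N ≥ 10^(7.4/10) = 5.495, so N = 6.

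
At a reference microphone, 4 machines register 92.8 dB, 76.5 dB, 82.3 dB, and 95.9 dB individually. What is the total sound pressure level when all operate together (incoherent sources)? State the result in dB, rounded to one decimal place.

97.8 dB

Incoherent sources combine by intensity addition: L_total = 10·log₁₀(Σ 10^(L_i/10)).
Σ 10^(L/10) = 10^(92.8/10) + 10^(76.5/10) + 10^(82.3/10) + 10^(95.9/10) = 6.010e+09.
L_total = 10·log₁₀(6.010e+09) = 97.79 dB.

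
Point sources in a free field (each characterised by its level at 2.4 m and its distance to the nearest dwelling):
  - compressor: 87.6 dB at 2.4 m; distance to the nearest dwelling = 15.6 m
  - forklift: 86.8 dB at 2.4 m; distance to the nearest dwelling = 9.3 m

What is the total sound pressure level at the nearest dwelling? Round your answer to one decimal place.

Apply inverse-square spreading to bring every level to the receiver, then sum 10^(L/10).
compressor: 87.6 − 20·log₁₀(15.6/2.4) = 87.6 − 16.26 = 71.34 dB.
forklift: 86.8 − 20·log₁₀(9.3/2.4) = 86.8 − 11.77 = 75.03 dB.
Σ 10^(L/10) = 4.550e+07 → L_total = 10·log₁₀(4.550e+07) = 76.58 dB.

76.6 dB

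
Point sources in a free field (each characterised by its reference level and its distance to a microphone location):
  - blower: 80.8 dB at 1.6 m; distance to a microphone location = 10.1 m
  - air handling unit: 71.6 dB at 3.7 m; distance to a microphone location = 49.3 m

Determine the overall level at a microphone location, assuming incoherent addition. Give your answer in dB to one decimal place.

64.9 dB

Apply inverse-square spreading to bring every level to the receiver, then sum 10^(L/10).
blower: 80.8 − 20·log₁₀(10.1/1.6) = 80.8 − 16.00 = 64.80 dB.
air handling unit: 71.6 − 20·log₁₀(49.3/3.7) = 71.6 − 22.49 = 49.11 dB.
Σ 10^(L/10) = 3.099e+06 → L_total = 10·log₁₀(3.099e+06) = 64.91 dB.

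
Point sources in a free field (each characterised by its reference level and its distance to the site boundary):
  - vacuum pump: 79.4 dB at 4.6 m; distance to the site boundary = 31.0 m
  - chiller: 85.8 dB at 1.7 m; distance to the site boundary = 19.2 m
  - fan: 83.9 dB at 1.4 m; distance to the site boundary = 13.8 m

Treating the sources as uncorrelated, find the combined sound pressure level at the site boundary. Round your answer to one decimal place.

Apply inverse-square spreading to bring every level to the receiver, then sum 10^(L/10).
vacuum pump: 79.4 − 20·log₁₀(31.0/4.6) = 79.4 − 16.57 = 62.83 dB.
chiller: 85.8 − 20·log₁₀(19.2/1.7) = 85.8 − 21.06 = 64.74 dB.
fan: 83.9 − 20·log₁₀(13.8/1.4) = 83.9 − 19.88 = 64.02 dB.
Σ 10^(L/10) = 7.425e+06 → L_total = 10·log₁₀(7.425e+06) = 68.71 dB.

68.7 dB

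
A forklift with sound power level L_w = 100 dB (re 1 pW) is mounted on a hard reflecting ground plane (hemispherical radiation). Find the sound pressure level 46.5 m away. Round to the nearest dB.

59 dB

The power spreads over a hemisphere of area 2π·r², so L_p = L_w − 10·log₁₀(2π·r²).
2π·r² = 1.359e+04 m², 10·log₁₀ of that is 41.331 dB.
L_p = 100 − 41.331 = 58.67 dB.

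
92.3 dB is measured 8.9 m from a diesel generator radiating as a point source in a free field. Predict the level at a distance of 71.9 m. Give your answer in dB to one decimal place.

74.2 dB

Spherical spreading from a point source gives a 20·log₁₀(r₂/r₁) drop.
L₂ = 92.3 − 20·log₁₀(71.9/8.9) = 92.3 − 18.147 = 74.15 dB.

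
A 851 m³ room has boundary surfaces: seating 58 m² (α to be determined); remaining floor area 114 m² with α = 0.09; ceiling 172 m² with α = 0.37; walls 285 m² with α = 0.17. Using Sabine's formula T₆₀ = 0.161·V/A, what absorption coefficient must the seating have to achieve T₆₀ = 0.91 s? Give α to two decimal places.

0.49

A = 0.161·V/T₆₀ = 0.161·851/0.91 = 150.56 m² sabins.
Absorption from the other surfaces = 114·0.09 + 172·0.37 + 285·0.17 = 122.35 m², so the seating must supply 28.21 m² over 58 m².
α = 28.21/58 = 0.486.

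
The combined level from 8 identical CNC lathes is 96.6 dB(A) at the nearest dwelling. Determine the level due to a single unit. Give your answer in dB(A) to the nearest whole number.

88 dB(A)

For N identical incoherent sources L_total = L₁ + 10·log₁₀ N, so L₁ = 96.6 − 10·log₁₀(8) = 96.6 − 9.031.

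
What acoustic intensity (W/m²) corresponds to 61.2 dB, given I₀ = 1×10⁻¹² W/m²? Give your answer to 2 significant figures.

I/I₀ = 10^(61.2/10) = 1.318e+06, so I = 1.318e+06 × 10⁻¹² W/m².

1.3e-06 W/m²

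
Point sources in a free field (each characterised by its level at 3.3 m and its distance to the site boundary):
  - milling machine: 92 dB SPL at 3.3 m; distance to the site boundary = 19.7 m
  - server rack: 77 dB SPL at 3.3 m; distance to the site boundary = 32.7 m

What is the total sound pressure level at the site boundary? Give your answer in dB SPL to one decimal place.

76.5 dB SPL

First find each source's level at the receiver (point-source: −20·log₁₀(r/r_ref)), then combine on an intensity basis.
milling machine: 92 − 20·log₁₀(19.7/3.3) = 92 − 15.52 = 76.48 dB SPL.
server rack: 77 − 20·log₁₀(32.7/3.3) = 77 − 19.92 = 57.08 dB SPL.
Σ 10^(L/10) = 4.498e+07 → L_total = 10·log₁₀(4.498e+07) = 76.53 dB SPL.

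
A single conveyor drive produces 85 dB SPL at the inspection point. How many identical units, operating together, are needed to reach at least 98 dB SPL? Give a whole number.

20

The shortfall is 98 − 85 = 13.0 dB, and N units add 10·log₁₀ N, so need 10·log₁₀ N ≥ 13.0.
N ≥ 10^(13.0/10) = 19.953, so N = 20.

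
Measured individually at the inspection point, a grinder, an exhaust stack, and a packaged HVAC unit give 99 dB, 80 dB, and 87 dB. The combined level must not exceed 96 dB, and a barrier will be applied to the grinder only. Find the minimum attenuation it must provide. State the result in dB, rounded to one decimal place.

Fixed contribution from the other sources: Σ 10^(L/10) = 10^(80/10) + 10^(87/10) = 6.012e+08 (87.79 dB).
The limit corresponds to 10^(96/10) = 3.981e+09; subtracting the fixed part leaves 3.380e+09 for the grinder, i.e. 95.29 dB.
So the grinder must be reduced from 99 to 95.29 dB: IL = 3.71 dB.

3.7 dB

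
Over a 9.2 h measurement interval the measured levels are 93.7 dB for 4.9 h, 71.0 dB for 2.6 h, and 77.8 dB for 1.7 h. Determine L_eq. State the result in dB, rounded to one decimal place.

The energy average is taken in the linear domain: L_eq = 10·log₁₀[(Σ tᵢ·10^(Lᵢ/10))/T], T = 9.2 h.
Σ tᵢ·10^(Lᵢ/10) = 4.9·10^(93.7/10) + 2.6·10^(71.0/10) + 1.7·10^(77.8/10) = 1.162e+10.
L_eq = 10·log₁₀(1.162e+10/9.2) = 91.01 dB.

91.0 dB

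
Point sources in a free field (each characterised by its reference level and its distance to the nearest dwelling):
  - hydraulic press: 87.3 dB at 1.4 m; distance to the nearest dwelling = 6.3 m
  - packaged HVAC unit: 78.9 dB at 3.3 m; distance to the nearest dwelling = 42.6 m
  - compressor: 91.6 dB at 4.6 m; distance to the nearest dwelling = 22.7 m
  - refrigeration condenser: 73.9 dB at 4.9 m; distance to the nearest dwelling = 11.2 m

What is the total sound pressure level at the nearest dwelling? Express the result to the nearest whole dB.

Propagate each source to the receiver with L = L_ref − 20·log₁₀(r/r_ref), then add intensities.
hydraulic press: 87.3 − 20·log₁₀(6.3/1.4) = 87.3 − 13.06 = 74.24 dB.
packaged HVAC unit: 78.9 − 20·log₁₀(42.6/3.3) = 78.9 − 22.22 = 56.68 dB.
compressor: 91.6 − 20·log₁₀(22.7/4.6) = 91.6 − 13.87 = 77.73 dB.
refrigeration condenser: 73.9 − 20·log₁₀(11.2/4.9) = 73.9 − 7.18 = 66.72 dB.
Σ 10^(L/10) = 9.104e+07 → L_total = 10·log₁₀(9.104e+07) = 79.59 dB.

80 dB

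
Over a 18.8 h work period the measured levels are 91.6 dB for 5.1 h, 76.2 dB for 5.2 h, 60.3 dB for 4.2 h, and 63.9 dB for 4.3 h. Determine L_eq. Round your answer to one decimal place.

The energy average is taken in the linear domain: L_eq = 10·log₁₀[(Σ tᵢ·10^(Lᵢ/10))/T], T = 18.8 h.
Σ tᵢ·10^(Lᵢ/10) = 5.1·10^(91.6/10) + 5.2·10^(76.2/10) + 4.2·10^(60.3/10) + 4.3·10^(63.9/10) = 7.604e+09.
L_eq = 10·log₁₀(7.604e+09/18.8) = 86.07 dB.

86.1 dB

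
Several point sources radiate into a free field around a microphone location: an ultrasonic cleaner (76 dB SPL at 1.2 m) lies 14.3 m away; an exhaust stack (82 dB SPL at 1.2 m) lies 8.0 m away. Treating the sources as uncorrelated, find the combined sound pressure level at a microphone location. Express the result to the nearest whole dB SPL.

66 dB SPL

Propagate each source to the receiver with L = L_ref − 20·log₁₀(r/r_ref), then add intensities.
ultrasonic cleaner: 76 − 20·log₁₀(14.3/1.2) = 76 − 21.52 = 54.48 dB SPL.
exhaust stack: 82 − 20·log₁₀(8.0/1.2) = 82 − 16.48 = 65.52 dB SPL.
Σ 10^(L/10) = 3.846e+06 → L_total = 10·log₁₀(3.846e+06) = 65.85 dB SPL.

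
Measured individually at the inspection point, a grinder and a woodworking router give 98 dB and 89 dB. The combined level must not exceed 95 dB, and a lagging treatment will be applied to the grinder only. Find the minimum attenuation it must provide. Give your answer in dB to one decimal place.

Everything except the grinder sums to 10^(89/10) = 7.943e+08 in linear terms, 89.00 dB.
To meet 95 dB overall, the treated grinder may contribute at most 10^(95/10) − 7.943e+08 = 2.368e+09, i.e. 93.74 dB.
Required insertion loss = 98 − 93.74 = 4.26 dB.

4.3 dB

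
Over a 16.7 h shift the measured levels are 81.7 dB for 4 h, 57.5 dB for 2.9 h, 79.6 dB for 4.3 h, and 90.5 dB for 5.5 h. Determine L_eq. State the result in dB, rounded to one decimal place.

86.3 dB

L_eq = 10·log₁₀[(1/T)·Σ tᵢ·10^(Lᵢ/10)] with T = 16.7 h.
Σ tᵢ·10^(Lᵢ/10) = 4·10^(81.7/10) + 2.9·10^(57.5/10) + 4.3·10^(79.6/10) + 5.5·10^(90.5/10) = 7.157e+09.
L_eq = 10·log₁₀(7.157e+09/16.7) = 86.32 dB.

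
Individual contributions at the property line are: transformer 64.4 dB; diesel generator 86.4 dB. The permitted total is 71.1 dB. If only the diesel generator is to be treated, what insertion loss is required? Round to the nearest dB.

Everything except the diesel generator sums to 10^(64.4/10) = 2.754e+06 in linear terms, 64.40 dB.
The limit corresponds to 10^(71.1/10) = 1.288e+07; subtracting the fixed part leaves 1.013e+07 for the diesel generator, i.e. 70.06 dB.
So the diesel generator must be reduced from 86.4 to 70.06 dB: IL = 16.34 dB.

16 dB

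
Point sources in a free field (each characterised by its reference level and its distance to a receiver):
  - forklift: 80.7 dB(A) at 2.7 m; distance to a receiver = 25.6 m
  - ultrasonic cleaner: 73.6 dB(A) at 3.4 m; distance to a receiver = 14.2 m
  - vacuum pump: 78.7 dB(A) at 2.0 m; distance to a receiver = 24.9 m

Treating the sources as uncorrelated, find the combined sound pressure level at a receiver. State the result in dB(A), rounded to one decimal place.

64.9 dB(A)

Propagate each source to the receiver with L = L_ref − 20·log₁₀(r/r_ref), then add intensities.
forklift: 80.7 − 20·log₁₀(25.6/2.7) = 80.7 − 19.54 = 61.16 dB(A).
ultrasonic cleaner: 73.6 − 20·log₁₀(14.2/3.4) = 73.6 − 12.42 = 61.18 dB(A).
vacuum pump: 78.7 − 20·log₁₀(24.9/2.0) = 78.7 − 21.90 = 56.80 dB(A).
Σ 10^(L/10) = 3.099e+06 → L_total = 10·log₁₀(3.099e+06) = 64.91 dB(A).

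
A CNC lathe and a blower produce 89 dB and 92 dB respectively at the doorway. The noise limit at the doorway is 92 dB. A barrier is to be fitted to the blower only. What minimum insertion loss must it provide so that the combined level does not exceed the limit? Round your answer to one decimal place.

Fixed contribution from the other source: Σ 10^(L/10) = 10^(89/10) = 7.943e+08 (89.00 dB).
To meet 92 dB overall, the treated blower may contribute at most 10^(92/10) − 7.943e+08 = 7.906e+08, i.e. 88.98 dB.
Required insertion loss = 92 − 88.98 = 3.02 dB.

3.0 dB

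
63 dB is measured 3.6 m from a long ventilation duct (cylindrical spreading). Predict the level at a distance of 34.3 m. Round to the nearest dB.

53 dB

Line-source attenuation: ΔL = 10·log₁₀(r₂/r₁) = 10·log₁₀(34.3/3.6) = 9.790 dB.
L₂ = 63 − 10·log₁₀(34.3/3.6) = 63 − 9.790 = 53.21 dB.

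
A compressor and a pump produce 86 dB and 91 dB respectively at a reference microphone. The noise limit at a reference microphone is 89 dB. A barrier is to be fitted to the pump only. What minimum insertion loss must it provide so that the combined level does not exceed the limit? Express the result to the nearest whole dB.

Fixed contribution from the other source: Σ 10^(L/10) = 10^(86/10) = 3.981e+08 (86.00 dB).
To meet 89 dB overall, the treated pump may contribute at most 10^(89/10) − 3.981e+08 = 3.962e+08, i.e. 85.98 dB.
So the pump must be reduced from 91 to 85.98 dB: IL = 5.02 dB.

5 dB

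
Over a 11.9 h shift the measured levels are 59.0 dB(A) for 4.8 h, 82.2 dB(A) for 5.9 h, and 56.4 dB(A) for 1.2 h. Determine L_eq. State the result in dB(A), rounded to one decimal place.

The energy average is taken in the linear domain: L_eq = 10·log₁₀[(Σ tᵢ·10^(Lᵢ/10))/T], T = 11.9 h.
Σ tᵢ·10^(Lᵢ/10) = 4.8·10^(59.0/10) + 5.9·10^(82.2/10) + 1.2·10^(56.4/10) = 9.835e+08.
L_eq = 10·log₁₀(9.835e+08/11.9) = 79.17 dB(A).

79.2 dB(A)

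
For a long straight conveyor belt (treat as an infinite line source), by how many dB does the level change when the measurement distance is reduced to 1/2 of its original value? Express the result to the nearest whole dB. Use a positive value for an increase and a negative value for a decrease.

+3 dB

With cylindrical spreading the level changes by −10·log₁₀(r₂/r₁).
ΔL = −10·log₁₀(0.5) = +3.01 dB.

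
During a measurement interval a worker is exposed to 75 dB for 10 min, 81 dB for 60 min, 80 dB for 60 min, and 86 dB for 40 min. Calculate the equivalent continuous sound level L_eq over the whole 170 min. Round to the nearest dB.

The energy average is taken in the linear domain: L_eq = 10·log₁₀[(Σ tᵢ·10^(Lᵢ/10))/T], T = 170 min.
Σ tᵢ·10^(Lᵢ/10) = 10·10^(75/10) + 60·10^(81/10) + 60·10^(80/10) + 40·10^(86/10) = 2.979e+10.
L_eq = 10·log₁₀(2.979e+10/170) = 82.44 dB.

82 dB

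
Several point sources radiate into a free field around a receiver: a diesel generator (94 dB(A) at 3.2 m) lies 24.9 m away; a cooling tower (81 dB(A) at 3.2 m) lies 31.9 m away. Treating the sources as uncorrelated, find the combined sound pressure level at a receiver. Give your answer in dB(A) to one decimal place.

Apply inverse-square spreading to bring every level to the receiver, then sum 10^(L/10).
diesel generator: 94 − 20·log₁₀(24.9/3.2) = 94 − 17.82 = 76.18 dB(A).
cooling tower: 81 − 20·log₁₀(31.9/3.2) = 81 − 19.97 = 61.03 dB(A).
Σ 10^(L/10) = 4.275e+07 → L_total = 10·log₁₀(4.275e+07) = 76.31 dB(A).

76.3 dB(A)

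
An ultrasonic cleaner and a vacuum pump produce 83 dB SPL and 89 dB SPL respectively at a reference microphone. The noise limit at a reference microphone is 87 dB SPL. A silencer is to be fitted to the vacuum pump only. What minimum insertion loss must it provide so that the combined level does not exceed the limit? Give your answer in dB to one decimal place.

4.2 dB

Fixed contribution from the other source: Σ 10^(L/10) = 10^(83/10) = 1.995e+08 (83.00 dB SPL).
The limit corresponds to 10^(87/10) = 5.012e+08; subtracting the fixed part leaves 3.017e+08 for the vacuum pump, i.e. 84.80 dB SPL.
Required insertion loss = 89 − 84.80 = 4.20 dB.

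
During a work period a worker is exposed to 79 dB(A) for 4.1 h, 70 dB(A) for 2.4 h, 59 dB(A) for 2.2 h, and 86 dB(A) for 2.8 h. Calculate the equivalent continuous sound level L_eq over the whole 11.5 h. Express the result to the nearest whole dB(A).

81 dB(A)

L_eq = 10·log₁₀[(1/T)·Σ tᵢ·10^(Lᵢ/10)] with T = 11.5 h.
Σ tᵢ·10^(Lᵢ/10) = 4.1·10^(79/10) + 2.4·10^(70/10) + 2.2·10^(59/10) + 2.8·10^(86/10) = 1.466e+09.
L_eq = 10·log₁₀(1.466e+09/11.5) = 81.05 dB(A).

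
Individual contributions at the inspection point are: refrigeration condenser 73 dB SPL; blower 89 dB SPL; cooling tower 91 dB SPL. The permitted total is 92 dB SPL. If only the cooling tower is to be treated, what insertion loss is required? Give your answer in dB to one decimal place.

The untreated sources together contribute 10^(73/10) + 10^(89/10) = 8.143e+08, i.e. 89.11 dB SPL.
To meet 92 dB SPL overall, the treated cooling tower may contribute at most 10^(92/10) − 8.143e+08 = 7.706e+08, i.e. 88.87 dB SPL.
Required insertion loss = 91 − 88.87 = 2.13 dB.

2.1 dB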